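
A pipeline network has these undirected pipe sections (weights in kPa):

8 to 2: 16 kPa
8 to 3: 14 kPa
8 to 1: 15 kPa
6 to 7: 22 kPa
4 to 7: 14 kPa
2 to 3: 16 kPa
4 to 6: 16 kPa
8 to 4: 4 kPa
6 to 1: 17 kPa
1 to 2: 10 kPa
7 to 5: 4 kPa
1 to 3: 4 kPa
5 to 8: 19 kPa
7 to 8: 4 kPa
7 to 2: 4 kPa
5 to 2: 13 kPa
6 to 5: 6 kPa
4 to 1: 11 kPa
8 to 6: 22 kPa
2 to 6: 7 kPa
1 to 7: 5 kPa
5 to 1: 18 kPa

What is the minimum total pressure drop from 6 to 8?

Shortest distances from 6:
6: 0
5: 6  (via 6)
2: 7  (via 6)
7: 10  (via 5)
8: 14  (via 7)
Shortest route: 6 → 5 → 7 → 8 = 14 kPa.

14 kPa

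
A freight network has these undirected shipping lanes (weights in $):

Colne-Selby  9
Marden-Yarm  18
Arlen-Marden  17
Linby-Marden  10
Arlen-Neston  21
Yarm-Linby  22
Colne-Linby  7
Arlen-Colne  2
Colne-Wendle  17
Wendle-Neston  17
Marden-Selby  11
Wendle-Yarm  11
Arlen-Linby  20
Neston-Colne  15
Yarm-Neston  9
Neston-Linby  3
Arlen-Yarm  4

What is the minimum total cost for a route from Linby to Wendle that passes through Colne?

$24

Best Linby to Colne: Linby–Colne costing 7
Shortest Colne→Wendle: Colne–Wendle = 17
Total via Colne: 7 + 17 = $24.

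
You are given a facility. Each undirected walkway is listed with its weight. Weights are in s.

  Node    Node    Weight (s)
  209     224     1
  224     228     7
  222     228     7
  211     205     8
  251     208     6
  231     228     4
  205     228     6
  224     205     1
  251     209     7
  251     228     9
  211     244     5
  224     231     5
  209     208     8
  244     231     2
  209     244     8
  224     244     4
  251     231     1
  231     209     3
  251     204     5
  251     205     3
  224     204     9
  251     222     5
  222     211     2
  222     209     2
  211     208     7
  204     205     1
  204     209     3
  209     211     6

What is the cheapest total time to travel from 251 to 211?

Compare a few routes:
251–231–209–222–211: 1+3+2+2 = 8
251–231–244–211: 1+2+5 = 8
251–222–211: 5+2 = 7
Cheapest is 251–222–211 at 7 s.

7 s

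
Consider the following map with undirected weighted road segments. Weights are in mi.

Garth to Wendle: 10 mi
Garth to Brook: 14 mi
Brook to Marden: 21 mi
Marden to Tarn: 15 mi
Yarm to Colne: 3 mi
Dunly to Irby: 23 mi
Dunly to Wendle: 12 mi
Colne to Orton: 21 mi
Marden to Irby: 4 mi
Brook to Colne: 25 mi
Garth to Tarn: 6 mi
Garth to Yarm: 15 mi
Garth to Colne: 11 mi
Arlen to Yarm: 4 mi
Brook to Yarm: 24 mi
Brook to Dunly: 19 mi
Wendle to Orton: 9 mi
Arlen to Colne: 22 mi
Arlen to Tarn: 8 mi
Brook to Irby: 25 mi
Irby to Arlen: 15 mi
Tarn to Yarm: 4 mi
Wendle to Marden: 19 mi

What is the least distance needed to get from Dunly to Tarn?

28 mi

Compare a few routes:
Dunly → Brook → Garth → Tarn: 19+14+6 = 39
Dunly → Wendle → Garth → Tarn: 12+10+6 = 28
The minimum is 28 mi via Dunly → Wendle → Garth → Tarn.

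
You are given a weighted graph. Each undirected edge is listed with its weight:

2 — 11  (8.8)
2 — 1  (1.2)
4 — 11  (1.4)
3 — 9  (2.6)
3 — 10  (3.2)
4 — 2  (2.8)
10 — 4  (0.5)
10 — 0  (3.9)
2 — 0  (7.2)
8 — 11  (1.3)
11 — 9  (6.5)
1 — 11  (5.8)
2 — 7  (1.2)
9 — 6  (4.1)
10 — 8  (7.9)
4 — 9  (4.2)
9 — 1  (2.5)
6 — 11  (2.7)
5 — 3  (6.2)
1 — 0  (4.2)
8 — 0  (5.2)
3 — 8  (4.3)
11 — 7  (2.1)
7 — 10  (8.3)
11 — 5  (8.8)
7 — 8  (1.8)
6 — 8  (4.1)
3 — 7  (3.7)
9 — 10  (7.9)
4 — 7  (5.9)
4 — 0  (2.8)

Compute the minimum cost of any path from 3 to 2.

4.9

Compare a few routes:
3 → 7 → 2: 3.7+1.2 = 4.9
3 → 9 → 1 → 2: 2.6+2.5+1.2 = 6.3
The minimum is 4.9 via 3 → 7 → 2.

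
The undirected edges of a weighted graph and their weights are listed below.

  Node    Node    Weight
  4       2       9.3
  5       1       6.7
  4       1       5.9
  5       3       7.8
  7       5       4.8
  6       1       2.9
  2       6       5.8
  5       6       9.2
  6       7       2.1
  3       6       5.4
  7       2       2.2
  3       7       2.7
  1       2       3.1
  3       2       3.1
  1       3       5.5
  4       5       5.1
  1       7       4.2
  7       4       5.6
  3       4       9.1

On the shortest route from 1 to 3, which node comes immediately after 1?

Enumerating some paths:
1–3: 5.5 = 5.5
1–2–3: 3.1+3.1 = 6.2
The minimum is 5.5 via 1–3.
So from 1 the first move is to 3.

3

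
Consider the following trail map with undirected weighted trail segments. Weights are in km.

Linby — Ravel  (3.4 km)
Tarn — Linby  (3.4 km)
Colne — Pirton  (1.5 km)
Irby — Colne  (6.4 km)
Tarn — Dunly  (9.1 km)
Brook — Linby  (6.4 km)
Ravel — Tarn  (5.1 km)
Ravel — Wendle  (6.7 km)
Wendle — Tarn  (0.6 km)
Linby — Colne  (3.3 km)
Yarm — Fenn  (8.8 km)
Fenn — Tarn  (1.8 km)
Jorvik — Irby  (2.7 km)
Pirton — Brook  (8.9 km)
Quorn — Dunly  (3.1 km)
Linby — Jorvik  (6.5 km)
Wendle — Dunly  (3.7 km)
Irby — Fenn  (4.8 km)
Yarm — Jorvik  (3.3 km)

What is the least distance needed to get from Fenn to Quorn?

Running Dijkstra from Fenn:
Fenn: 0
Tarn: 1.8  (via Fenn)
Wendle: 2.4  (via Tarn)
Irby: 4.8  (via Fenn)
Linby: 5.2  (via Tarn)
Dunly: 6.1  (via Wendle)
Ravel: 6.9  (via Tarn)
Jorvik: 7.5  (via Irby)
Colne: 8.5  (via Linby)
Yarm: 8.8  (via Fenn)
Quorn: 9.2  (via Dunly)
Shortest route: Fenn → Tarn → Wendle → Dunly → Quorn = 9.2 km.

9.2 km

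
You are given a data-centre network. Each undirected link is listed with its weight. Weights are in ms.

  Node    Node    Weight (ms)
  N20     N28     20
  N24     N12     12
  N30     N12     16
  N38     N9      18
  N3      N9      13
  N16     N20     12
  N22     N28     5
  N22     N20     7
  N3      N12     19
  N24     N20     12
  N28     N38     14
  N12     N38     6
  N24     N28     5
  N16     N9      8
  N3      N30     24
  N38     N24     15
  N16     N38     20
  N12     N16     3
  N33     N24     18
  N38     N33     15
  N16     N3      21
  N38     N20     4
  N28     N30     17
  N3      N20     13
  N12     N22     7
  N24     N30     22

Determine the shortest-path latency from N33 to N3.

Running Dijkstra from N33:
N33: 0
N38: 15  (via N33)
N24: 18  (via N33)
N20: 19  (via N38)
N12: 21  (via N38)
N28: 23  (via N24)
N16: 24  (via N12)
N22: 26  (via N20)
N9: 32  (via N16)
N3: 32  (via N20)
Shortest route: N33–N38–N20–N3 = 32 ms.

32 ms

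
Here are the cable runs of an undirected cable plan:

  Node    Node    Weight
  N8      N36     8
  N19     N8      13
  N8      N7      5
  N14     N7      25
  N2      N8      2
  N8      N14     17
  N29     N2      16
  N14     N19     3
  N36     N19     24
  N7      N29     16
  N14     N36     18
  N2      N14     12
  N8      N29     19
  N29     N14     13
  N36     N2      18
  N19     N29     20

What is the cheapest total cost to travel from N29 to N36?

Shortest distances from N29:
N29: 0
N14: 13  (via N29)
N7: 16  (via N29)
N19: 16  (via N14)
N2: 16  (via N29)
N8: 18  (via N2)
N36: 26  (via N8)
Shortest route: N29–N2–N8–N36 = 26.

26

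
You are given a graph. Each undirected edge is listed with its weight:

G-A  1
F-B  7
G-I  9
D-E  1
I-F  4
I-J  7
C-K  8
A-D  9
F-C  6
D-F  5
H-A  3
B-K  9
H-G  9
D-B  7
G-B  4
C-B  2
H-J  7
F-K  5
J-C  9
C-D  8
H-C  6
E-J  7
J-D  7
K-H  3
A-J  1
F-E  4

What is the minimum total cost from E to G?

Shortest distances from E:
E: 0
D: 1  (via E)
F: 4  (via E)
J: 7  (via E)
A: 8  (via J)
B: 8  (via D)
I: 8  (via F)
C: 9  (via D)
G: 9  (via A)
Shortest route: E–J–A–G = 9.

9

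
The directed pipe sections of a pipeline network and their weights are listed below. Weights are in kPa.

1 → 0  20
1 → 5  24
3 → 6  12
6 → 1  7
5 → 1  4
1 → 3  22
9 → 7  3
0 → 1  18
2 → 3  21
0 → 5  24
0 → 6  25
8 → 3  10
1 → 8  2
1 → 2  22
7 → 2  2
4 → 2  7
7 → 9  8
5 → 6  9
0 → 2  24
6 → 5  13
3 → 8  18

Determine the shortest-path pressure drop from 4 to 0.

Candidate routes:
4 - 2 - 3 - 6 - 5 - 1 - 0: 7+21+12+13+4+20 = 77
4 - 2 - 3 - 6 - 1 - 0: 7+21+12+7+20 = 67
Cheapest is 4 - 2 - 3 - 6 - 1 - 0 at 67 kPa.

67 kPa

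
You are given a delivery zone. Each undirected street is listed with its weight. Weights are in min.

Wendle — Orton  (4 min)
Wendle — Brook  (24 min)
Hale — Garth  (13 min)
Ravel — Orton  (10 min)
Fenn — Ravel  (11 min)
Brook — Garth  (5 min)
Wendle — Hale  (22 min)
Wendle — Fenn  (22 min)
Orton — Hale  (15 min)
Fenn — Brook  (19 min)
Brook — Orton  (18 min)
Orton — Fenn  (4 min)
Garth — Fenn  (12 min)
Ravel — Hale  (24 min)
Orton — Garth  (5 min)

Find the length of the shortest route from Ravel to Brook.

20 min

Running Dijkstra from Ravel:
Ravel: 0
Orton: 10  (via Ravel)
Fenn: 11  (via Ravel)
Wendle: 14  (via Orton)
Garth: 15  (via Orton)
Brook: 20  (via Garth)
Shortest route: Ravel → Orton → Garth → Brook = 20 min.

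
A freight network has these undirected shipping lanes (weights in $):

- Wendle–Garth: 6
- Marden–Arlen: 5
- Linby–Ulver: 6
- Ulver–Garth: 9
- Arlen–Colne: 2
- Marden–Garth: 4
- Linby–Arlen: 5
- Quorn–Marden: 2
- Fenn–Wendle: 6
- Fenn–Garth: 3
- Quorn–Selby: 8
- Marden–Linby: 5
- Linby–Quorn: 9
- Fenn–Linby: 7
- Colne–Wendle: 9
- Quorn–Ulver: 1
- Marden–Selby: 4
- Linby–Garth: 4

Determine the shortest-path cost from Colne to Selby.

Shortest distances from Colne:
Colne: 0
Arlen: 2  (via Colne)
Marden: 7  (via Arlen)
Linby: 7  (via Arlen)
Wendle: 9  (via Colne)
Quorn: 9  (via Marden)
Ulver: 10  (via Quorn)
Garth: 11  (via Marden)
Selby: 11  (via Marden)
Shortest route: Colne–Arlen–Marden–Selby = $11.

$11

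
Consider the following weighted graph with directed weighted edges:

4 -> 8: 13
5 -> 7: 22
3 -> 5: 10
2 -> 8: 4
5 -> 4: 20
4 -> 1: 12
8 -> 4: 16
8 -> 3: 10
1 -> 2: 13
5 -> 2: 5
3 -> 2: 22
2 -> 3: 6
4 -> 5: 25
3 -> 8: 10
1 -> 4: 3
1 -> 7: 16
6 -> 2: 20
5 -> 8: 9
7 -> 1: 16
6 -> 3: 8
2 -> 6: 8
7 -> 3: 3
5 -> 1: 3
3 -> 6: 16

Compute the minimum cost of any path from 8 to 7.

39

Running Dijkstra from 8:
8: 0
3: 10  (via 8)
4: 16  (via 8)
5: 20  (via 3)
1: 23  (via 5)
2: 25  (via 5)
6: 26  (via 3)
7: 39  (via 1)
Shortest route: 8 → 3 → 5 → 1 → 7 = 39.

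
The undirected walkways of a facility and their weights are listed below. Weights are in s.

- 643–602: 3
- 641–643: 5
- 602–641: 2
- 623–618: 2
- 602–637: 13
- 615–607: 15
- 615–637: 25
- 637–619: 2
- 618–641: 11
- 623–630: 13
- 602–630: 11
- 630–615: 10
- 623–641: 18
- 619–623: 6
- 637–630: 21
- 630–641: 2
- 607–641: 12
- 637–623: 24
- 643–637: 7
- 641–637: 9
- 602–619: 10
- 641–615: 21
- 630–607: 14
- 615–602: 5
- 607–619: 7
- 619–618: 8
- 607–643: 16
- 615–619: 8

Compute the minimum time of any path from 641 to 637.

Enumerating some paths:
641 - 602 - 643 - 637: 2+3+7 = 12
641 - 637: 9 = 9
Cheapest is 641 - 637 at 9 s.

9 s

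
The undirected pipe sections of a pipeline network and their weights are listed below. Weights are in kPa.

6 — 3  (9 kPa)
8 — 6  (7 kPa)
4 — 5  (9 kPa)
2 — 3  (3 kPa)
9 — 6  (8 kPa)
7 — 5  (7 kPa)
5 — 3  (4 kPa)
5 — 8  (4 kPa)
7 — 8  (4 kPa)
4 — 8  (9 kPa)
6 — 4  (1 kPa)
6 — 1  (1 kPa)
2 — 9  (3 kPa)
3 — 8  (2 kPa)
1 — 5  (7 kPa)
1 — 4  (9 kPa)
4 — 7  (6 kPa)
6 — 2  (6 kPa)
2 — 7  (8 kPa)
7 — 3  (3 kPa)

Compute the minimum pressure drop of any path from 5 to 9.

Running Dijkstra from 5:
5: 0
3: 4  (via 5)
8: 4  (via 5)
1: 7  (via 5)
2: 7  (via 3)
7: 7  (via 5)
6: 8  (via 1)
4: 9  (via 5)
9: 10  (via 2)
Shortest route: 5 → 3 → 2 → 9 = 10 kPa.

10 kPa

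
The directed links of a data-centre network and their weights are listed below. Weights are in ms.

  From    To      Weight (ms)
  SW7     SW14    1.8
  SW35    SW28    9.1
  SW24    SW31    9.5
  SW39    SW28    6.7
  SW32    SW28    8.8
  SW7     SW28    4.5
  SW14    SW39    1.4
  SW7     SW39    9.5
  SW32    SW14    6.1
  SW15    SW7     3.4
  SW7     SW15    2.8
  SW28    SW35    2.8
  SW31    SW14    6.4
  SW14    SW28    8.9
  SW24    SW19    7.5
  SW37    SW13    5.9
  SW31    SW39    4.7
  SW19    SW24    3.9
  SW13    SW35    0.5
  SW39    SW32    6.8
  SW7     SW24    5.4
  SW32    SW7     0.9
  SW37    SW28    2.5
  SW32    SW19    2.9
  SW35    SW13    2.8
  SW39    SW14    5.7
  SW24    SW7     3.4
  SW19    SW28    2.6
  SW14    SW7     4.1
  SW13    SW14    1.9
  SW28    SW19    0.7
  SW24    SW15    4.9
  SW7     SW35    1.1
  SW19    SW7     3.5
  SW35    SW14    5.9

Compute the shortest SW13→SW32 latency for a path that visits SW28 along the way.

Shortest SW13→SW28: SW13 → SW35 → SW28 = 9.6
Best SW28 to SW32: SW28 → SW19 → SW7 → SW14 → SW39 → SW32 costing 14.2
Total via SW28: 9.6 + 14.2 = 23.8 ms.

23.8 ms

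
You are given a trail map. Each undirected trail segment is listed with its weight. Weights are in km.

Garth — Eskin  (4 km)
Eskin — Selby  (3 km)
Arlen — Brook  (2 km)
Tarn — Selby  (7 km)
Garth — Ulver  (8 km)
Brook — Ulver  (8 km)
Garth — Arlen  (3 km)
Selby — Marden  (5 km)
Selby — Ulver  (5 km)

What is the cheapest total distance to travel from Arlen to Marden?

15 km

Settle nodes by increasing distance from Arlen:
Arlen: 0
Brook: 2  (via Arlen)
Garth: 3  (via Arlen)
Eskin: 7  (via Garth)
Selby: 10  (via Eskin)
Ulver: 10  (via Brook)
Marden: 15  (via Selby)
Shortest route: Arlen → Garth → Eskin → Selby → Marden = 15 km.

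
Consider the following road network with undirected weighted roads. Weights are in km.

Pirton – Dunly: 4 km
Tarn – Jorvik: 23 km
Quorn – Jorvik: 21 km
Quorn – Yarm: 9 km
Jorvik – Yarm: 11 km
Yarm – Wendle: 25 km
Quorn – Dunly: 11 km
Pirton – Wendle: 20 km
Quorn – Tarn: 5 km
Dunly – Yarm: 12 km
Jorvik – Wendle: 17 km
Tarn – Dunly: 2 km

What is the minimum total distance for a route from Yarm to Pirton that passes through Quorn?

Best Yarm to Quorn: Yarm → Quorn costing 9
Best Quorn to Pirton: Quorn → Tarn → Dunly → Pirton costing 11
Total via Quorn: 9 + 11 = 20 km.

20 km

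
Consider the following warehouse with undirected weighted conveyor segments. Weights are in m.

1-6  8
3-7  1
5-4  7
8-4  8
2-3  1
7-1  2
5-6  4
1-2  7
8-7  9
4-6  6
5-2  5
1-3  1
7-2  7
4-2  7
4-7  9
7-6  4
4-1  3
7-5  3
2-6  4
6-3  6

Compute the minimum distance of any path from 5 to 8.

Candidate routes:
5–7–3–1–4–8: 3+1+1+3+8 = 16
5–4–8: 7+8 = 15
5–7–1–4–8: 3+2+3+8 = 16
5–7–8: 3+9 = 12
Cheapest is 5–7–8 at 12 m.

12 m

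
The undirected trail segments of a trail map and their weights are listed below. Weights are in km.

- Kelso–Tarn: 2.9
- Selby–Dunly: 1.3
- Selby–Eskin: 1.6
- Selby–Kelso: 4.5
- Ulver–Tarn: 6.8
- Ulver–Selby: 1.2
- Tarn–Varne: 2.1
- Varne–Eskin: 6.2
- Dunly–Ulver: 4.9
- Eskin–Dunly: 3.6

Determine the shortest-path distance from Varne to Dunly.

9.1 km

Candidate routes:
Varne–Tarn–Ulver–Selby–Dunly: 2.1+6.8+1.2+1.3 = 11.4
Varne–Eskin–Dunly: 6.2+3.6 = 9.8
Varne–Eskin–Selby–Dunly: 6.2+1.6+1.3 = 9.1
Varne–Tarn–Kelso–Selby–Dunly: 2.1+2.9+4.5+1.3 = 10.8
The minimum is 9.1 km via Varne–Eskin–Selby–Dunly.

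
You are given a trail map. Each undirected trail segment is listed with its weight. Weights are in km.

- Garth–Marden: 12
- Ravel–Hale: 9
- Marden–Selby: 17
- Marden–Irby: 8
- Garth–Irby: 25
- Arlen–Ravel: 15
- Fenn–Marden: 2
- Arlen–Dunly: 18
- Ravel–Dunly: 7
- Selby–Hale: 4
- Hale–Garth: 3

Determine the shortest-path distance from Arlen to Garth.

27 km

Shortest distances from Arlen:
Arlen: 0
Ravel: 15  (via Arlen)
Dunly: 18  (via Arlen)
Hale: 24  (via Ravel)
Garth: 27  (via Hale)
Shortest route: Arlen → Ravel → Hale → Garth = 27 km.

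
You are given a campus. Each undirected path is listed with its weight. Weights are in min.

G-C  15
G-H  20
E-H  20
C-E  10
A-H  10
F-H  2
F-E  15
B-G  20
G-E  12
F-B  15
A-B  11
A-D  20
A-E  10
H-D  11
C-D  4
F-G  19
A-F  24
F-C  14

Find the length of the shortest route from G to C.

Compare a few routes:
G–F–C: 19+14 = 33
G–C: 15 = 15
G–H–D–C: 20+11+4 = 35
G–E–C: 12+10 = 22
The minimum is 15 min via G–C.

15 min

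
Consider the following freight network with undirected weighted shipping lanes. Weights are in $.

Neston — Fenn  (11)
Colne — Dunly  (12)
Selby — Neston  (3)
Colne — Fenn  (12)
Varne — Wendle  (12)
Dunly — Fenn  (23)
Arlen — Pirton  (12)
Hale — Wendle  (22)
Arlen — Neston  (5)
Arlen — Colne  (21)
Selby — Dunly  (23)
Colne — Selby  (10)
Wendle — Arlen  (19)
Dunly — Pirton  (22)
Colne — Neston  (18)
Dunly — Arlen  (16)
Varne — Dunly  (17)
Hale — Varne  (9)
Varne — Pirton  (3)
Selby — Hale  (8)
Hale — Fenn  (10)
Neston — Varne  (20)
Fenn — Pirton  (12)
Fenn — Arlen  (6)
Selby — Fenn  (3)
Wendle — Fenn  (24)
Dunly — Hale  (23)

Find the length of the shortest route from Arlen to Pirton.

Candidate routes:
Arlen–Pirton: 12 = 12
Arlen–Fenn–Pirton: 6+12 = 18
The minimum is $12 via Arlen–Pirton.

$12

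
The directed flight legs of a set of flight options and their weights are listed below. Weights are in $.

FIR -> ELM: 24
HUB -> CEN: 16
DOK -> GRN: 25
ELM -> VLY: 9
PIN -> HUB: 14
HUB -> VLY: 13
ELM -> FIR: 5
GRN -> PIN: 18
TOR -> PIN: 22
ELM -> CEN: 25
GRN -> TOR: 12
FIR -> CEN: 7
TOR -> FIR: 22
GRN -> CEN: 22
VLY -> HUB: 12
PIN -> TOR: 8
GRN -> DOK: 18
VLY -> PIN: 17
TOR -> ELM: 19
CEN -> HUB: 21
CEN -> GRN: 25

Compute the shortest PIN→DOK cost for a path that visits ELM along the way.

$82

Best PIN to ELM: PIN–TOR–ELM costing 27
Shortest ELM→DOK: ELM–FIR–CEN–GRN–DOK = 55
Total via ELM: 27 + 55 = $82.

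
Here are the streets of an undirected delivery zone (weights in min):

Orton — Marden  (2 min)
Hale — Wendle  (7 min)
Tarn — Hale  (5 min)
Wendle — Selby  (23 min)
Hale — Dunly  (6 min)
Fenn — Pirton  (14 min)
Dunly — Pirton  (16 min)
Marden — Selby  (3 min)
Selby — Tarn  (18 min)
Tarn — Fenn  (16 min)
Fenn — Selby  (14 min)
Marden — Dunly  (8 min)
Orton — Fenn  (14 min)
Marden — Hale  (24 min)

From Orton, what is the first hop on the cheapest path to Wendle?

Marden

Candidate routes:
Orton → Marden → Selby → Wendle: 2+3+23 = 28
Orton → Marden → Hale → Wendle: 2+24+7 = 33
Orton → Marden → Dunly → Hale → Wendle: 2+8+6+7 = 23
The minimum is 23 min via Orton → Marden → Dunly → Hale → Wendle.
So from Orton the first move is to Marden.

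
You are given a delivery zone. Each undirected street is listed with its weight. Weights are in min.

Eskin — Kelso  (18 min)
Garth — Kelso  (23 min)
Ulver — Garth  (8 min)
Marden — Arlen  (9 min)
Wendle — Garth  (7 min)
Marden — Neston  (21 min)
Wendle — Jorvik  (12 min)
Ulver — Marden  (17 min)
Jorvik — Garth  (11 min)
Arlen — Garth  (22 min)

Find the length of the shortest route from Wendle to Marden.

32 min

Enumerating some paths:
Wendle–Garth–Ulver–Marden: 7+8+17 = 32
Wendle–Garth–Arlen–Marden: 7+22+9 = 38
Wendle–Jorvik–Garth–Arlen–Marden: 12+11+22+9 = 54
Wendle–Jorvik–Garth–Ulver–Marden: 12+11+8+17 = 48
The minimum is 32 min via Wendle–Garth–Ulver–Marden.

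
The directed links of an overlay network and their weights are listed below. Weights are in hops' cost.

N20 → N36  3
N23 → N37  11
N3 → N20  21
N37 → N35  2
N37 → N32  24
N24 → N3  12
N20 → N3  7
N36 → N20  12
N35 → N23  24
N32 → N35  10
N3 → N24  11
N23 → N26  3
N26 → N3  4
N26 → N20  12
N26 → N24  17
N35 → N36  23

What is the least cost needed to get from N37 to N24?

44 hops' cost

Running Dijkstra from N37:
N37: 0
N35: 2  (via N37)
N32: 24  (via N37)
N36: 25  (via N35)
N23: 26  (via N35)
N26: 29  (via N23)
N3: 33  (via N26)
N20: 37  (via N36)
N24: 44  (via N3)
Shortest route: N37–N35–N23–N26–N3–N24 = 44 hops' cost.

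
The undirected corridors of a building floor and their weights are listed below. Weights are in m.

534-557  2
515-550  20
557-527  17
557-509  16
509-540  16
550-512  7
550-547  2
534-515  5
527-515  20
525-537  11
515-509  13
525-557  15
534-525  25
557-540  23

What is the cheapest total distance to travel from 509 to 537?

Candidate routes:
509 - 515 - 534 - 557 - 525 - 537: 13+5+2+15+11 = 46
509 - 557 - 525 - 537: 16+15+11 = 42
The minimum is 42 m via 509 - 557 - 525 - 537.

42 m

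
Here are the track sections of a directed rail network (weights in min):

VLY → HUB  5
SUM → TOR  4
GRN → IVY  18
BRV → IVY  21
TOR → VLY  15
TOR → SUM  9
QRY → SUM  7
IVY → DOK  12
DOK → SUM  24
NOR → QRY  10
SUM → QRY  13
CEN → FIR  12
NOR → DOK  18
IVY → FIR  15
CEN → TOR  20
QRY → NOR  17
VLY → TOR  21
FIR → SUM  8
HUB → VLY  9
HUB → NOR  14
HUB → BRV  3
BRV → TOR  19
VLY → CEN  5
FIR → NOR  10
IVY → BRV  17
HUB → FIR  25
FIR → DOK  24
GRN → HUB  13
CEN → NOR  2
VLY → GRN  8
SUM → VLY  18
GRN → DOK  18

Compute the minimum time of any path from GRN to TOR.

35 min

Shortest distances from GRN:
GRN: 0
HUB: 13  (via GRN)
BRV: 16  (via HUB)
DOK: 18  (via GRN)
IVY: 18  (via GRN)
VLY: 22  (via HUB)
NOR: 27  (via HUB)
CEN: 27  (via VLY)
FIR: 33  (via IVY)
TOR: 35  (via BRV)
Shortest route: GRN–HUB–BRV–TOR = 35 min.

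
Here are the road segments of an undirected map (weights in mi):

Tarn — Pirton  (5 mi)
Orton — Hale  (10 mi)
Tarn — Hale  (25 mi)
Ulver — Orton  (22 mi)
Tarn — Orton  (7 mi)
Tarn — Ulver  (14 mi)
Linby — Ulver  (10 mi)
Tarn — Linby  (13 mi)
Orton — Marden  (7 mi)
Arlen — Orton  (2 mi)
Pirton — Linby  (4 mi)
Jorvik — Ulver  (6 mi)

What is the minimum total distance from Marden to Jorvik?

34 mi

Enumerating some paths:
Marden–Orton–Tarn–Pirton–Linby–Ulver–Jorvik: 7+7+5+4+10+6 = 39
Marden–Orton–Ulver–Jorvik: 7+22+6 = 35
Marden–Orton–Tarn–Ulver–Jorvik: 7+7+14+6 = 34
Cheapest is Marden–Orton–Tarn–Ulver–Jorvik at 34 mi.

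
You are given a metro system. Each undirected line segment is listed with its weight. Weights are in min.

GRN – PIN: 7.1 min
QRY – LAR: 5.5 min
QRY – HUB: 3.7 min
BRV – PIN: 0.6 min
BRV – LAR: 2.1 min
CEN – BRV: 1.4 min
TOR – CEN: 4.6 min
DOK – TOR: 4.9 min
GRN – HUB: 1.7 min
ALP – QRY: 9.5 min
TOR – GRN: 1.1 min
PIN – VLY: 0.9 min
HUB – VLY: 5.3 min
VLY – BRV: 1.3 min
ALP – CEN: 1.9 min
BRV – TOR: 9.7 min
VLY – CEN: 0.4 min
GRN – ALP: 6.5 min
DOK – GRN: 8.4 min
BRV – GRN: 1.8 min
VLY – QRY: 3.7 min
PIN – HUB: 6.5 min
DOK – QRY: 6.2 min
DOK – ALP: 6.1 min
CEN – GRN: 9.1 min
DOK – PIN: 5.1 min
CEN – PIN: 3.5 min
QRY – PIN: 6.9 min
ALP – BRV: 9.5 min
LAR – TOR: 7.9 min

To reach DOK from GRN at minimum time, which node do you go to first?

TOR

Compare a few routes:
GRN → TOR → DOK: 1.1+4.9 = 6
GRN → BRV → VLY → PIN → DOK: 1.8+1.3+0.9+5.1 = 9.1
GRN → DOK: 8.4 = 8.4
GRN → BRV → PIN → DOK: 1.8+0.6+5.1 = 7.5
Cheapest is GRN → TOR → DOK at 6 min.
So from GRN the first move is to TOR.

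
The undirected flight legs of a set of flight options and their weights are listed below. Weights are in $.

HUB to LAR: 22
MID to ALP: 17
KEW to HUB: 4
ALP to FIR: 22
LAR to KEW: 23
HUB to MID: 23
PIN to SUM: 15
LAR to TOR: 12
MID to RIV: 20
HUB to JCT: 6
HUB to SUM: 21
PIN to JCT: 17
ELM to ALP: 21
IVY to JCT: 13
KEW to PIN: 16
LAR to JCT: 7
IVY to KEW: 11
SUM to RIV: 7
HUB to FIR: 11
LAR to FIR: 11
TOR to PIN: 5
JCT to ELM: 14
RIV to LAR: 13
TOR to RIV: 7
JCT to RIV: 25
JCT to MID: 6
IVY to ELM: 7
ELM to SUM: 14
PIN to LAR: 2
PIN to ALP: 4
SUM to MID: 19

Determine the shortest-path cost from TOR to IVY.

$27

Running Dijkstra from TOR:
TOR: 0
PIN: 5  (via TOR)
RIV: 7  (via TOR)
LAR: 7  (via PIN)
ALP: 9  (via PIN)
JCT: 14  (via LAR)
SUM: 14  (via RIV)
FIR: 18  (via LAR)
MID: 20  (via JCT)
HUB: 20  (via JCT)
KEW: 21  (via PIN)
IVY: 27  (via JCT)
Shortest route: TOR–PIN–LAR–JCT–IVY = $27.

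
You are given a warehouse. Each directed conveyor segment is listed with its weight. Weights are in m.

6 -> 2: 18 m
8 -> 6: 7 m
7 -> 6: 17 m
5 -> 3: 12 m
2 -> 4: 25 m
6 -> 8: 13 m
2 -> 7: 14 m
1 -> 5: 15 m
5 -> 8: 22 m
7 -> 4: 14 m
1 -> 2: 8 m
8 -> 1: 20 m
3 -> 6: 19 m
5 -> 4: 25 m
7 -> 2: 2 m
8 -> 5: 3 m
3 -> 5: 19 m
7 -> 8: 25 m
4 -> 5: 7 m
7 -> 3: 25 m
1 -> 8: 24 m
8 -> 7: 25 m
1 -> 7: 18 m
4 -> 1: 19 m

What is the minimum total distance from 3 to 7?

51 m

Settle nodes by increasing distance from 3:
3: 0
5: 19  (via 3)
6: 19  (via 3)
8: 32  (via 6)
2: 37  (via 6)
4: 44  (via 5)
7: 51  (via 2)
Shortest route: 3 → 6 → 2 → 7 = 51 m.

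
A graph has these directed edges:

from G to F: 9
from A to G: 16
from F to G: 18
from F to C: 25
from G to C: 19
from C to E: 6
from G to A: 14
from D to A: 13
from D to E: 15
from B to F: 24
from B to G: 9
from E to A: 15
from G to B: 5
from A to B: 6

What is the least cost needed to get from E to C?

Candidate routes:
E–A–G–C: 15+16+19 = 50
E–A–B–G–C: 15+6+9+19 = 49
The minimum is 49 via E–A–B–G–C.

49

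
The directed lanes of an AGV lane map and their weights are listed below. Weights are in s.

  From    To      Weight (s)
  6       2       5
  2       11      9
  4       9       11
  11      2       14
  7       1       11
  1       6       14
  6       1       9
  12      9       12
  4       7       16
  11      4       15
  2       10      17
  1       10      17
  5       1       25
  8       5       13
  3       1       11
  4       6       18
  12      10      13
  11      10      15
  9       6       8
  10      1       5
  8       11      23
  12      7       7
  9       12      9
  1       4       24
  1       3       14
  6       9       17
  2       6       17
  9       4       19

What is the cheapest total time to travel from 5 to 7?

65 s

Running Dijkstra from 5:
5: 0
1: 25  (via 5)
3: 39  (via 1)
6: 39  (via 1)
10: 42  (via 1)
2: 44  (via 6)
4: 49  (via 1)
11: 53  (via 2)
9: 56  (via 6)
7: 65  (via 4)
Shortest route: 5–1–4–7 = 65 s.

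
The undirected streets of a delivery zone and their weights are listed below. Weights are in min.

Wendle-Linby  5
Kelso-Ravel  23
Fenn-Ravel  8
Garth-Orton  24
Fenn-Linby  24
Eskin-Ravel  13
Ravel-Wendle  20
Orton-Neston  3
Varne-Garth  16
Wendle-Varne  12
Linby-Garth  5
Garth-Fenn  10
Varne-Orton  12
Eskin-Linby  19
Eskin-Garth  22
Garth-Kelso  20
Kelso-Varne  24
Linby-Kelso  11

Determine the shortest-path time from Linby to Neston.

32 min

Running Dijkstra from Linby:
Linby: 0
Garth: 5  (via Linby)
Wendle: 5  (via Linby)
Kelso: 11  (via Linby)
Fenn: 15  (via Garth)
Varne: 17  (via Wendle)
Eskin: 19  (via Linby)
Ravel: 23  (via Fenn)
Orton: 29  (via Garth)
Neston: 32  (via Orton)
Shortest route: Linby → Garth → Orton → Neston = 32 min.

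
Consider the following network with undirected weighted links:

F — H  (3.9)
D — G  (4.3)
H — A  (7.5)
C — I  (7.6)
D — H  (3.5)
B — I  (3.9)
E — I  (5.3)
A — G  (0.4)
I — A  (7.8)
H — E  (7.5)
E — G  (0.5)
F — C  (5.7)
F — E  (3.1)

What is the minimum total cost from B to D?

14

Shortest distances from B:
B: 0
I: 3.9  (via B)
E: 9.2  (via I)
G: 9.7  (via E)
A: 10.1  (via G)
C: 11.5  (via I)
F: 12.3  (via E)
D: 14  (via G)
Shortest route: B–I–E–G–D = 14.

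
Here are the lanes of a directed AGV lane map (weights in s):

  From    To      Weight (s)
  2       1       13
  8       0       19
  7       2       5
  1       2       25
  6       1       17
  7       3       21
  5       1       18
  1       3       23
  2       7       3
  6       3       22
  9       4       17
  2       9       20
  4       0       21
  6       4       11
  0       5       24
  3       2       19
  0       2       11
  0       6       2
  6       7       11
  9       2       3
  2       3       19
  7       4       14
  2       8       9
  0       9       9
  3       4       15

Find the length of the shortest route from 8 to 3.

Settle nodes by increasing distance from 8:
8: 0
0: 19  (via 8)
6: 21  (via 0)
9: 28  (via 0)
2: 30  (via 0)
4: 32  (via 6)
7: 32  (via 6)
1: 38  (via 6)
3: 43  (via 6)
Shortest route: 8 → 0 → 6 → 3 = 43 s.

43 s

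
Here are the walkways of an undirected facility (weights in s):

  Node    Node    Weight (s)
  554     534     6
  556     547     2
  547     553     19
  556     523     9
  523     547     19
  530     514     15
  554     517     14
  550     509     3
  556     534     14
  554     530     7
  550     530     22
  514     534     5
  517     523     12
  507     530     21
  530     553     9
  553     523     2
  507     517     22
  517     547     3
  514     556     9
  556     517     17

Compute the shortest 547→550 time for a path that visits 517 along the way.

Best 547 to 517: 547 → 517 costing 3
Best 517 to 550: 517 → 554 → 530 → 550 costing 43
Total via 517: 3 + 43 = 46 s.

46 s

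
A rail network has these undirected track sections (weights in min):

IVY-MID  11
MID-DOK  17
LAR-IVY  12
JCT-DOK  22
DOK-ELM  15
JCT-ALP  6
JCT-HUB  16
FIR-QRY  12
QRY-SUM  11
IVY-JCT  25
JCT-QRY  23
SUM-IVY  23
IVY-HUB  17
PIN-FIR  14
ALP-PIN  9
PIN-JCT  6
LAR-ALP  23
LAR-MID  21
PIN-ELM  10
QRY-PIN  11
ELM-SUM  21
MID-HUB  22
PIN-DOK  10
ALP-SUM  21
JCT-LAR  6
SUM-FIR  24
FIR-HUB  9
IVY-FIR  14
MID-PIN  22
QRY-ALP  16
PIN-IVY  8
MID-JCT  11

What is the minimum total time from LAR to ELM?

Enumerating some paths:
LAR → IVY → PIN → ELM: 12+8+10 = 30
LAR → JCT → PIN → ELM: 6+6+10 = 22
The minimum is 22 min via LAR → JCT → PIN → ELM.

22 min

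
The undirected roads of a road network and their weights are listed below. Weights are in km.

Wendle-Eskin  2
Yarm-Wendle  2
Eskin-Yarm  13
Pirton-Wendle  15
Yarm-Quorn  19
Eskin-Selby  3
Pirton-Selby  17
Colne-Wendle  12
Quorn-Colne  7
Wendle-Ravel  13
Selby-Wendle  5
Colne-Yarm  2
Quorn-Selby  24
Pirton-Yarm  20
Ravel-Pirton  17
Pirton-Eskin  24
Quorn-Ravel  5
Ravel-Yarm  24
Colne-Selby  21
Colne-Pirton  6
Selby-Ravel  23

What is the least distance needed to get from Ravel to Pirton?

17 km

Shortest distances from Ravel:
Ravel: 0
Quorn: 5  (via Ravel)
Colne: 12  (via Quorn)
Wendle: 13  (via Ravel)
Yarm: 14  (via Colne)
Eskin: 15  (via Wendle)
Pirton: 17  (via Ravel)
Shortest route: Ravel–Pirton = 17 km.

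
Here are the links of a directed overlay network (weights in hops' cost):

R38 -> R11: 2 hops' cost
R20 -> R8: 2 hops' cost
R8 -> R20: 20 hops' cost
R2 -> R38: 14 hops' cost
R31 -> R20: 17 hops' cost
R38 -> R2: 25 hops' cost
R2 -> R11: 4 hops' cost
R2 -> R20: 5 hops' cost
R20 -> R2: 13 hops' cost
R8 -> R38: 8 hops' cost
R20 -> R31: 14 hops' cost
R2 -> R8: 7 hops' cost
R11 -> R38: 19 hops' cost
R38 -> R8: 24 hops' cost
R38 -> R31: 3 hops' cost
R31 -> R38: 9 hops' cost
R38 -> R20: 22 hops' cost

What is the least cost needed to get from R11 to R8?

41 hops' cost

Shortest distances from R11:
R11: 0
R38: 19  (via R11)
R31: 22  (via R38)
R20: 39  (via R31)
R8: 41  (via R20)
Shortest route: R11 → R38 → R31 → R20 → R8 = 41 hops' cost.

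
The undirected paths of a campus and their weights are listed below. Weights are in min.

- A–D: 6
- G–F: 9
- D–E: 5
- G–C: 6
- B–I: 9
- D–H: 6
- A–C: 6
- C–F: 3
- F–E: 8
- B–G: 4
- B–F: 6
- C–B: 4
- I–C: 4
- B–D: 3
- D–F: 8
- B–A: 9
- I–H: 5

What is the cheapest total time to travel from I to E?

15 min

Running Dijkstra from I:
I: 0
C: 4  (via I)
H: 5  (via I)
F: 7  (via C)
B: 8  (via C)
A: 10  (via C)
G: 10  (via C)
D: 11  (via H)
E: 15  (via F)
Shortest route: I–C–F–E = 15 min.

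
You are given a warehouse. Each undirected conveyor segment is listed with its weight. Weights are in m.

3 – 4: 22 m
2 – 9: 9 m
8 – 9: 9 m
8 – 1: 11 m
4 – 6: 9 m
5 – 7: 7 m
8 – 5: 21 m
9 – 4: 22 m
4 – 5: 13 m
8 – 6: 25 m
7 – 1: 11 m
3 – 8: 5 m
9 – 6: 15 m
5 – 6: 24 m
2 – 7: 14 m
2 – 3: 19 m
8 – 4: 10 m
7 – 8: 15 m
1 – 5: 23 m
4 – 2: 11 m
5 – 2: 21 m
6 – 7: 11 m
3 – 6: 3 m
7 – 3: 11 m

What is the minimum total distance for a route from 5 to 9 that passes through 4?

32 m

Best 5 to 4: 5–4 costing 13
Best 4 to 9: 4–8–9 costing 19
Total via 4: 13 + 19 = 32 m.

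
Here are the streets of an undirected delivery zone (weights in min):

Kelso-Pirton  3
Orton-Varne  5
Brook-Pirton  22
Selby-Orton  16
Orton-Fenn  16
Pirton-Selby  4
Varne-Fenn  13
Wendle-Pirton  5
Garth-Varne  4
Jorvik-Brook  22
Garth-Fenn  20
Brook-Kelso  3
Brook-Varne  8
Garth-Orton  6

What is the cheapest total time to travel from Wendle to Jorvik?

Settle nodes by increasing distance from Wendle:
Wendle: 0
Pirton: 5  (via Wendle)
Kelso: 8  (via Pirton)
Selby: 9  (via Pirton)
Brook: 11  (via Kelso)
Varne: 19  (via Brook)
Garth: 23  (via Varne)
Orton: 24  (via Varne)
Fenn: 32  (via Varne)
Jorvik: 33  (via Brook)
Shortest route: Wendle–Pirton–Kelso–Brook–Jorvik = 33 min.

33 min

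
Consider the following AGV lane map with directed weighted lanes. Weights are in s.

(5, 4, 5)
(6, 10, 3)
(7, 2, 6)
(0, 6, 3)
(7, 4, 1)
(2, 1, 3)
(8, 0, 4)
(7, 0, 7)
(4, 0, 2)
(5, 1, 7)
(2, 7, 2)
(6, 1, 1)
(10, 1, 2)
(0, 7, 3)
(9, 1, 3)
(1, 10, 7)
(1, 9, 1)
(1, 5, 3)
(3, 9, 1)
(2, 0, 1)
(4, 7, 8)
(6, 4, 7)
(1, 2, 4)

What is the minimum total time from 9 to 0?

8 s

Shortest distances from 9:
9: 0
1: 3  (via 9)
5: 6  (via 1)
2: 7  (via 1)
0: 8  (via 2)
Shortest route: 9–1–2–0 = 8 s.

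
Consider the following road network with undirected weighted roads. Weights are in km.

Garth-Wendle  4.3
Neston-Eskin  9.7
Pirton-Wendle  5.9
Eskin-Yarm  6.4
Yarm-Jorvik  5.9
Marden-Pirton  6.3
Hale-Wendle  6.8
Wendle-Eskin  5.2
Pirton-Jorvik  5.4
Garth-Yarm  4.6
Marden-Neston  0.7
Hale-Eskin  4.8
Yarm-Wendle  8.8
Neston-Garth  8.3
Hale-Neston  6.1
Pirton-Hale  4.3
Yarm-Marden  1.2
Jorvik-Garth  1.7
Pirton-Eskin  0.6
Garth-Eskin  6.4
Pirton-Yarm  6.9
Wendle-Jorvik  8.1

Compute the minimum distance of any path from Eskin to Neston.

Candidate routes:
Eskin → Neston: 9.7 = 9.7
Eskin → Pirton → Marden → Neston: 0.6+6.3+0.7 = 7.6
Eskin → Yarm → Marden → Neston: 6.4+1.2+0.7 = 8.3
Eskin → Pirton → Yarm → Marden → Neston: 0.6+6.9+1.2+0.7 = 9.4
Cheapest is Eskin → Pirton → Marden → Neston at 7.6 km.

7.6 km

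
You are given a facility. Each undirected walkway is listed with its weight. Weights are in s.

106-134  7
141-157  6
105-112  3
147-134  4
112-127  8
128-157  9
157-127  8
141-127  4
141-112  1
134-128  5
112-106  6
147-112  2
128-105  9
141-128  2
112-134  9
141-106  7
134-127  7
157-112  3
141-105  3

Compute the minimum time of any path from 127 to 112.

5 s

Enumerating some paths:
127 - 141 - 112: 4+1 = 5
127 - 112: 8 = 8
The minimum is 5 s via 127 - 141 - 112.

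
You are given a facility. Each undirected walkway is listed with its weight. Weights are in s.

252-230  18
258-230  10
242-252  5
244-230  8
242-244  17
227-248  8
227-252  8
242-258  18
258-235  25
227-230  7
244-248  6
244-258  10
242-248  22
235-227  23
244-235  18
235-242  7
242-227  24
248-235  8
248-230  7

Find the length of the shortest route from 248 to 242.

Running Dijkstra from 248:
248: 0
244: 6  (via 248)
230: 7  (via 248)
235: 8  (via 248)
227: 8  (via 248)
242: 15  (via 235)
Shortest route: 248 → 235 → 242 = 15 s.

15 s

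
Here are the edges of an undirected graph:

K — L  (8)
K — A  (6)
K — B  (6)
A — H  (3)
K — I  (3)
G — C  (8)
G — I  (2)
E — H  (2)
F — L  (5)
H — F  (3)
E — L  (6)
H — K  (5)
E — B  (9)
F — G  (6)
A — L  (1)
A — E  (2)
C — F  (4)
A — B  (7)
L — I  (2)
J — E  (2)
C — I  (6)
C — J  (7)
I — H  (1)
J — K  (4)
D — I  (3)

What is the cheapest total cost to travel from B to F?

Running Dijkstra from B:
B: 0
K: 6  (via B)
A: 7  (via B)
L: 8  (via A)
E: 9  (via B)
I: 9  (via K)
H: 10  (via A)
J: 10  (via K)
G: 11  (via I)
D: 12  (via I)
F: 13  (via L)
Shortest route: B → A → L → F = 13.

13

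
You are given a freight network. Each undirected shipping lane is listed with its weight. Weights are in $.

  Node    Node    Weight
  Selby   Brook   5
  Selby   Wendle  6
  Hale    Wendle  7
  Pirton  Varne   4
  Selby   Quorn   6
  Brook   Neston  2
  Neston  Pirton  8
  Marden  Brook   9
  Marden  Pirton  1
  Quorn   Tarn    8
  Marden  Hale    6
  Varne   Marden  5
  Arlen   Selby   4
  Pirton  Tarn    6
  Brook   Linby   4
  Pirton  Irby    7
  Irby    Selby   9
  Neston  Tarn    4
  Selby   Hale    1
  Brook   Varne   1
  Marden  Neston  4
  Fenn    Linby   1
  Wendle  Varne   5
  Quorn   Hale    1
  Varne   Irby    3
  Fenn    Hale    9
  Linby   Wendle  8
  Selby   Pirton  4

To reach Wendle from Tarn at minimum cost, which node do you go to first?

Neston

Candidate routes:
Tarn → Quorn → Hale → Wendle: 8+1+7 = 16
Tarn → Neston → Brook → Varne → Wendle: 4+2+1+5 = 12
Tarn → Pirton → Varne → Wendle: 6+4+5 = 15
Tarn → Quorn → Hale → Selby → Wendle: 8+1+1+6 = 16
The minimum is $12 via Tarn → Neston → Brook → Varne → Wendle.
So from Tarn the first move is to Neston.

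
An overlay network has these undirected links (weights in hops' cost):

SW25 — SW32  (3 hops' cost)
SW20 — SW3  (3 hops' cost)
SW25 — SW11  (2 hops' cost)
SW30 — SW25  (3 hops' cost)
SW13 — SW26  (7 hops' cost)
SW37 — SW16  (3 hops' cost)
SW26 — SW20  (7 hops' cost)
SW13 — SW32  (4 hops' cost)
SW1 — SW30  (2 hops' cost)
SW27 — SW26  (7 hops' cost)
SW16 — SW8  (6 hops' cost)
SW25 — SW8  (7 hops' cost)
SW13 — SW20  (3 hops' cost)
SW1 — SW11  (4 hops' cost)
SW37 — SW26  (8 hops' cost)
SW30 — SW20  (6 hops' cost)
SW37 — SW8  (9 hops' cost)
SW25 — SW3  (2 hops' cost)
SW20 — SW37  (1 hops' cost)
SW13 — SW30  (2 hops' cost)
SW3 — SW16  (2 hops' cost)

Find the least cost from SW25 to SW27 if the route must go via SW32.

21 hops' cost

Best SW25 to SW32: SW25 → SW32 costing 3
Shortest SW32→SW27: SW32 → SW13 → SW26 → SW27 = 18
Total via SW32: 3 + 18 = 21 hops' cost.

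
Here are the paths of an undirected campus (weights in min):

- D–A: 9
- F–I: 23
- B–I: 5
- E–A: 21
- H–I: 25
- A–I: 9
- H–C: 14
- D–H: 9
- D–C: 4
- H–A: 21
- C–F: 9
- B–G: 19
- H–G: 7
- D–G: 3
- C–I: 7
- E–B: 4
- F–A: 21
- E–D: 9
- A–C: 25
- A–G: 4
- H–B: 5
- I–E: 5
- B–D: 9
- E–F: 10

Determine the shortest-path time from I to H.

10 min

Settle nodes by increasing distance from I:
I: 0
B: 5  (via I)
E: 5  (via I)
C: 7  (via I)
A: 9  (via I)
H: 10  (via B)
Shortest route: I–B–H = 10 min.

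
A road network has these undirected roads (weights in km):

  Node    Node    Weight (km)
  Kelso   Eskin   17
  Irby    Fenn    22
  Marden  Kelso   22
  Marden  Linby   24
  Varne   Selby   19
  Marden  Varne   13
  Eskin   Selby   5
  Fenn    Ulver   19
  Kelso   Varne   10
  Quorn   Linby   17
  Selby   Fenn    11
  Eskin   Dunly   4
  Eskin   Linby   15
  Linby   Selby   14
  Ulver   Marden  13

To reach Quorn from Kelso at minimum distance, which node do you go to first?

Compare a few routes:
Kelso - Eskin - Selby - Linby - Quorn: 17+5+14+17 = 53
Kelso - Eskin - Linby - Quorn: 17+15+17 = 49
Kelso - Varne - Selby - Linby - Quorn: 10+19+14+17 = 60
The minimum is 49 km via Kelso - Eskin - Linby - Quorn.
So from Kelso the first move is to Eskin.

Eskin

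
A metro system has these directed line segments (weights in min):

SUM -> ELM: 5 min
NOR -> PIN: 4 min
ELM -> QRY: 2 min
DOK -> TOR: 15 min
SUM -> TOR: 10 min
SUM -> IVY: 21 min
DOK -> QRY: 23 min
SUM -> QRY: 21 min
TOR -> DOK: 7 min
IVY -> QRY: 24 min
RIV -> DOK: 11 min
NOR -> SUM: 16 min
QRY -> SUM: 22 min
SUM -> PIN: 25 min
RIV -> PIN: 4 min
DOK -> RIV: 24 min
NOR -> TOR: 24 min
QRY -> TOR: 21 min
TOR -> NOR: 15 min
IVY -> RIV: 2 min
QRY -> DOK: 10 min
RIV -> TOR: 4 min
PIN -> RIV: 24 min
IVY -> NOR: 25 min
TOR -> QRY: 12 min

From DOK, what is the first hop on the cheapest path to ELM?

QRY

Candidate routes:
DOK → TOR → NOR → SUM → ELM: 15+15+16+5 = 51
DOK → QRY → SUM → ELM: 23+22+5 = 50
Cheapest is DOK → QRY → SUM → ELM at 50 min.
So from DOK the first move is to QRY.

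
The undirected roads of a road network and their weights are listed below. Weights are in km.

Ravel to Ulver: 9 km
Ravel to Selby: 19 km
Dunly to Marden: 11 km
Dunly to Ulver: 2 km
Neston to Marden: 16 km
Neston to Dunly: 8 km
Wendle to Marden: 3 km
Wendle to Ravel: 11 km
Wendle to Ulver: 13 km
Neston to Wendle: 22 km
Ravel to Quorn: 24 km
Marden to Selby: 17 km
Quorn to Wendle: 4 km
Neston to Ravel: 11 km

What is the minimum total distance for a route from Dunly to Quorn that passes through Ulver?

19 km

Shortest Dunly→Ulver: Dunly → Ulver = 2
Shortest Ulver→Quorn: Ulver → Wendle → Quorn = 17
Total via Ulver: 2 + 17 = 19 km.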